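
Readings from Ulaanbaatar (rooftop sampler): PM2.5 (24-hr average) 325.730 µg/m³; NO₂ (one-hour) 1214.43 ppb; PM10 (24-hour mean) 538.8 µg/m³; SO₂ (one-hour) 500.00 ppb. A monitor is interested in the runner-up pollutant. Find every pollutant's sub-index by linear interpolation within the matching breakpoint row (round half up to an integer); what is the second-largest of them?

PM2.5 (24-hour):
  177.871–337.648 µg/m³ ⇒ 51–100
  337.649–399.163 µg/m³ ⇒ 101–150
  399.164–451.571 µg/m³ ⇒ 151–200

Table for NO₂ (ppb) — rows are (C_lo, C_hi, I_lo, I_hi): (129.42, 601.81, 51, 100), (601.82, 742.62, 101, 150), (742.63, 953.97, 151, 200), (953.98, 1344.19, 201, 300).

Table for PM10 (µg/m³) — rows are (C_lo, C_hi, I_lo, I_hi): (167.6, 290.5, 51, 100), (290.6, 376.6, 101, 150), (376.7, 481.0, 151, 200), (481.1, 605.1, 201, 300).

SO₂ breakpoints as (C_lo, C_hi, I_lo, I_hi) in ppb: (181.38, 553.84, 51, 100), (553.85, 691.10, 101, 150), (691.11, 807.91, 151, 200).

247

PM2.5: row 177.871–337.648 (AQI 51–100). (100−51)·(325.730−177.871)/(337.648−177.871) + 51 = 49·147.859/159.777 + 51 ≈ 96.35 → 96.
NO₂ 1214.43: bracket 953.98–1344.19 → index 201–300; slope 99/390.21, offset 260.45.
AQI = 201 + 99/390.21·260.45 ≈ 267.08 ⇒ 267.
PM10 538.8: bracket 481.1–605.1 → index 201–300; slope 99/124.0, offset 57.7.
AQI = 201 + 99/124.0·57.7 ≈ 247.07 ⇒ 247.
SO₂ 500.00: bracket 181.38–553.84 → index 51–100; slope 49/372.46, offset 318.62.
AQI = 51 + 49/372.46·318.62 ≈ 92.92 ⇒ 93.
Sub-indices: PM2.5→96, NO₂→267, PM10→247, SO₂→93. Ranked high→low: 267, 247, 96, 93. Second-highest sub-index = 247.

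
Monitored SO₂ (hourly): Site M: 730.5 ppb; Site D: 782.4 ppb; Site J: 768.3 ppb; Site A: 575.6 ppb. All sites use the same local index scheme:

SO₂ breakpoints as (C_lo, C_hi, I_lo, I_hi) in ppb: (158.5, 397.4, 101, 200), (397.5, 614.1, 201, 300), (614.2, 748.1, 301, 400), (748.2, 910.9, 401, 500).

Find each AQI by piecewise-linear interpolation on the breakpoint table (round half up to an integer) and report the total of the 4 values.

1504

Site M 730.5: bracket 614.2–748.1 → index 301–400; slope 99/133.9, offset 116.3.
AQI = 301 + 99/133.9·116.3 ≈ 386.99 ⇒ 387.
Site D: row 748.2–910.9 (AQI 401–500). (500−401)·(782.4−748.2)/(910.9−748.2) + 401 = 99·34.2/162.7 + 401 ≈ 421.81 → 422.
Site J 768.3: bracket 748.2–910.9 → index 401–500; slope 99/162.7, offset 20.1.
AQI = 401 + 99/162.7·20.1 ≈ 413.23 ⇒ 413.
Site A: 575.6 lies in 397.5–614.1, so I_lo=201, I_hi=300, C_lo=397.5, C_hi=614.1.
(300−201)/(614.1−397.5) × (575.6−397.5) + 201 = 99/216.6 × 178.1 + 201 ≈ 282.40 → 282.
AQIs: Site M=387, Site D=422, Site J=413, Site A=282. Sum = 387 + 422 + 413 + 282 = 1504.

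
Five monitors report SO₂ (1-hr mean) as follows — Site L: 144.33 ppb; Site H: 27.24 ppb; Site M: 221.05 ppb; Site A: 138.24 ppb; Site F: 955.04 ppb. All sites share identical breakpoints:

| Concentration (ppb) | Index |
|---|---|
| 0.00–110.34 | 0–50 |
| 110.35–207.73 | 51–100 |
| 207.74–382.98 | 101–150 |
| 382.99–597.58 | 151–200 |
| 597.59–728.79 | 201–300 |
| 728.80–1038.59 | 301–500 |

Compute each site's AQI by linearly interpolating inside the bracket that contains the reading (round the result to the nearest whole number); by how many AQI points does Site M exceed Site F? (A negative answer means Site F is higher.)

-341

Site L 144.33: bracket 110.35–207.73 → index 51–100; slope 49/97.38, offset 33.98.
AQI = 51 + 49/97.38·33.98 ≈ 68.10 ⇒ 68.
Site H: 27.24 lies in 0.00–110.34, so I_lo=0, I_hi=50, C_lo=0.00, C_hi=110.34.
(50−0)/(110.34−0.00) × (27.24−0.00) + 0 = 50/110.34 × 27.24 + 0 ≈ 12.34 → 12.
Site M: 221.05 ∈ [207.74, 382.98] ↔ index [101, 150].
101 + (221.05−207.74)·(150−101)/(382.98−207.74) = 101 + 13.31·49/175.24 ≈ 104.72, so AQI = 105.
Site A: 138.24 ∈ [110.35, 207.73] ↔ index [51, 100].
51 + (138.24−110.35)·(100−51)/(207.73−110.35) = 51 + 27.89·49/97.38 ≈ 65.03, so AQI = 65.
Site F 955.04: bracket 728.80–1038.59 → index 301–500; slope 199/309.79, offset 226.24.
AQI = 301 + 199/309.79·226.24 ≈ 446.33 ⇒ 446.
AQIs: Site L=68, Site H=12, Site M=105, Site A=65, Site F=446. Site M (105) − Site F (446) = -341.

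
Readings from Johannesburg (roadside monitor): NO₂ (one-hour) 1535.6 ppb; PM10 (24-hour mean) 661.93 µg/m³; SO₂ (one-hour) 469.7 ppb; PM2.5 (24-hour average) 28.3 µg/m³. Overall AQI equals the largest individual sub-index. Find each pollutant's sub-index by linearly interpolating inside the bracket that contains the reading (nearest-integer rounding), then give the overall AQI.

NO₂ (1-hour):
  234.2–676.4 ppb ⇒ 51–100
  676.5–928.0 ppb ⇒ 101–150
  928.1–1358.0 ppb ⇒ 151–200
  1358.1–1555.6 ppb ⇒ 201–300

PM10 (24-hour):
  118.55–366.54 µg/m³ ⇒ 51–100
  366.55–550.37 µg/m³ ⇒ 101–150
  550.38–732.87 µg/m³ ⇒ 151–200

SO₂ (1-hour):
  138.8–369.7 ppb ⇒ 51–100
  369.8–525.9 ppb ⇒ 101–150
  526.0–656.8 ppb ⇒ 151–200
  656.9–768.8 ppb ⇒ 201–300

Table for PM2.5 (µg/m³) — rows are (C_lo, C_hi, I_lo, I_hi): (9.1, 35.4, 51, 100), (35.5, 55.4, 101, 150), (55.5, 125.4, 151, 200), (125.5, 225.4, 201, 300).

NO₂: 1535.6 lies in 1358.1–1555.6, so I_lo=201, I_hi=300, C_lo=1358.1, C_hi=1555.6.
(300−201)/(1555.6−1358.1) × (1535.6−1358.1) + 201 = 99/197.5 × 177.5 + 201 ≈ 289.97 → 290.
PM10: 661.93 lies in 550.38–732.87, so I_lo=151, I_hi=200, C_lo=550.38, C_hi=732.87.
(200−151)/(732.87−550.38) × (661.93−550.38) + 151 = 49/182.49 × 111.55 + 151 ≈ 180.95 → 181.
SO₂: 469.7 lies in 369.8–525.9, so I_lo=101, I_hi=150, C_lo=369.8, C_hi=525.9.
(150−101)/(525.9−369.8) × (469.7−369.8) + 101 = 49/156.1 × 99.9 + 101 ≈ 132.36 → 132.
PM2.5: 28.3 ∈ [9.1, 35.4] ↔ index [51, 100].
51 + (28.3−9.1)·(100−51)/(35.4−9.1) = 51 + 19.2·49/26.3 ≈ 86.77, so AQI = 87.
Sub-indices: NO₂→290, PM10→181, SO₂→132, PM2.5→87. Overall AQI = max = 290; dominant pollutant is NO₂.
AQI 290: Very Unhealthy.

290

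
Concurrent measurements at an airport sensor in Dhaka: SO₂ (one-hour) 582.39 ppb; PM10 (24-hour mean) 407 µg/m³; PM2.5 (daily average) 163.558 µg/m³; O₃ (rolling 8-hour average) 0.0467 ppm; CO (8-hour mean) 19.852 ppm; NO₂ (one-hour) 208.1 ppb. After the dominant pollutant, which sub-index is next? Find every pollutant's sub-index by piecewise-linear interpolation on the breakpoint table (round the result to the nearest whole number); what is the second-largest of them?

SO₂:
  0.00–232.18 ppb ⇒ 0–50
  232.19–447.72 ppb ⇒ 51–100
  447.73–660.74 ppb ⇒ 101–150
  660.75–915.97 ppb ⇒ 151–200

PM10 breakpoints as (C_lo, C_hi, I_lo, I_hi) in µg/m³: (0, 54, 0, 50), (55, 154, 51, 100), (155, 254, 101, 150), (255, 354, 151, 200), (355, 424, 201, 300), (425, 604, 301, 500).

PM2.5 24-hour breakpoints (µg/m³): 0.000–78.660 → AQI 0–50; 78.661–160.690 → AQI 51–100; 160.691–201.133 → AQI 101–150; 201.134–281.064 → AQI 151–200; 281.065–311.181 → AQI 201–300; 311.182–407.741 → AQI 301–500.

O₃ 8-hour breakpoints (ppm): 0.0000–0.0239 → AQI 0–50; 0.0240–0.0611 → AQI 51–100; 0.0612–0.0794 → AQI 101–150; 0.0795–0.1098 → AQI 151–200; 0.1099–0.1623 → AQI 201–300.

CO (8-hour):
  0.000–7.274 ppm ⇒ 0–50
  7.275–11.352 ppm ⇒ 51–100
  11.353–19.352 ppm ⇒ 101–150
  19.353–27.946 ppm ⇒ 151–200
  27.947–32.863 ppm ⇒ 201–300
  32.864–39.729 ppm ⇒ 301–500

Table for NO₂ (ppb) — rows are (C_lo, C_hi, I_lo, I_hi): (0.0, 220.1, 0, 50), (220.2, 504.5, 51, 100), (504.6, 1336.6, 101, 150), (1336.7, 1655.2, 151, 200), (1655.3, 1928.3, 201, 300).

154

SO₂ 582.39: bracket 447.73–660.74 → index 101–150; slope 49/213.01, offset 134.66.
AQI = 101 + 49/213.01·134.66 ≈ 131.98 ⇒ 132.
PM10: 407 lies in 355–424, so I_lo=201, I_hi=300, C_lo=355, C_hi=424.
(300−201)/(424−355) × (407−355) + 201 = 99/69 × 52 + 201 ≈ 275.61 → 276.
PM2.5: 163.558 lies in 160.691–201.133, so I_lo=101, I_hi=150, C_lo=160.691, C_hi=201.133.
(150−101)/(201.133−160.691) × (163.558−160.691) + 101 = 49/40.442 × 2.867 + 101 ≈ 104.47 → 104.
O₃ 0.0467: bracket 0.0240–0.0611 → index 51–100; slope 49/0.0371, offset 0.0227.
AQI = 51 + 49/0.0371·0.0227 ≈ 80.98 ⇒ 81.
CO 19.852: bracket 19.353–27.946 → index 151–200; slope 49/8.593, offset 0.499.
AQI = 151 + 49/8.593·0.499 ≈ 153.85 ⇒ 154.
NO₂: row 0.0–220.1 (AQI 0–50). (50−0)·(208.1−0.0)/(220.1−0.0) + 0 = 50·208.1/220.1 + 0 ≈ 47.27 → 47.
Sub-indices: SO₂→132, PM10→276, PM2.5→104, O₃→81, CO→154, NO₂→47. Ranked high→low: 276, 154, 132, 104, 81, 47. Second-highest sub-index = 154.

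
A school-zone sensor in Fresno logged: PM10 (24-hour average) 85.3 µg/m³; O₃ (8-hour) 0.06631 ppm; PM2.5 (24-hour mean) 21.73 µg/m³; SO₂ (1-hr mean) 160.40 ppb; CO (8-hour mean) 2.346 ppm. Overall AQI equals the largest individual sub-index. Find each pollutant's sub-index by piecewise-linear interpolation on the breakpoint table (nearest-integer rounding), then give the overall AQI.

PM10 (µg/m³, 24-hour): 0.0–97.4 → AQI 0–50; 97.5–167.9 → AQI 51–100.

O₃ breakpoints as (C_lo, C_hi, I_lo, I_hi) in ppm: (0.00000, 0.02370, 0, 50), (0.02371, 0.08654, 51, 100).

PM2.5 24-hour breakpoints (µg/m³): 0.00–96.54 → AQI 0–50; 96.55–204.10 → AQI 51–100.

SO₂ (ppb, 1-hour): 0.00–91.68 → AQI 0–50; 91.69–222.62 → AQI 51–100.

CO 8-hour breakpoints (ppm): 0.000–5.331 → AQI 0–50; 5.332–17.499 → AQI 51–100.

84

PM10: 85.3 ∈ [0.0, 97.4] ↔ index [0, 50].
0 + (85.3−0.0)·(50−0)/(97.4−0.0) = 0 + 85.3·50/97.4 ≈ 43.79, so AQI = 44.
O₃: 0.06631 lies in 0.02371–0.08654, so I_lo=51, I_hi=100, C_lo=0.02371, C_hi=0.08654.
(100−51)/(0.08654−0.02371) × (0.06631−0.02371) + 51 = 49/0.06283 × 0.04260 + 51 ≈ 84.22 → 84.
PM2.5: row 0.00–96.54 (AQI 0–50). (50−0)·(21.73−0.00)/(96.54−0.00) + 0 = 50·21.73/96.54 + 0 ≈ 11.25 → 11.
SO₂ 160.40: bracket 91.69–222.62 → index 51–100; slope 49/130.93, offset 68.71.
AQI = 51 + 49/130.93·68.71 ≈ 76.71 ⇒ 77.
CO: row 0.000–5.331 (AQI 0–50). (50−0)·(2.346−0.000)/(5.331−0.000) + 0 = 50·2.346/5.331 + 0 ≈ 22.00 → 22.
Sub-indices: PM10→44, O₃→84, PM2.5→11, SO₂→77, CO→22. Overall AQI = max = 84; dominant pollutant is O₃.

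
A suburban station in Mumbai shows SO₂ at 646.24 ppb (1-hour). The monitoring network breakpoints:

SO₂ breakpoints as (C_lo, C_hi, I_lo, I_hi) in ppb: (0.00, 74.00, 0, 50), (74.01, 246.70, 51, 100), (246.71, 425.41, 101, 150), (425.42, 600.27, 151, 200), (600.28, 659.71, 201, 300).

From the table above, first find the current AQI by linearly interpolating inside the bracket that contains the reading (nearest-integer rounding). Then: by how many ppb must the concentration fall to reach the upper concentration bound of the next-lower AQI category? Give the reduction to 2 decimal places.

SO₂: 646.24 lies in 600.28–659.71, so I_lo=201, I_hi=300, C_lo=600.28, C_hi=659.71.
(300−201)/(659.71−600.28) × (646.24−600.28) + 201 = 99/59.43 × 45.96 + 201 ≈ 277.56 → 278.
Current AQI 278 is in the Very Unhealthy range (201–300). The next-lower category tops out at AQI 200, whose upper concentration bound is 600.27 ppb.
Reduction needed = 646.24 − 600.27 = 45.97 ppb.

45.97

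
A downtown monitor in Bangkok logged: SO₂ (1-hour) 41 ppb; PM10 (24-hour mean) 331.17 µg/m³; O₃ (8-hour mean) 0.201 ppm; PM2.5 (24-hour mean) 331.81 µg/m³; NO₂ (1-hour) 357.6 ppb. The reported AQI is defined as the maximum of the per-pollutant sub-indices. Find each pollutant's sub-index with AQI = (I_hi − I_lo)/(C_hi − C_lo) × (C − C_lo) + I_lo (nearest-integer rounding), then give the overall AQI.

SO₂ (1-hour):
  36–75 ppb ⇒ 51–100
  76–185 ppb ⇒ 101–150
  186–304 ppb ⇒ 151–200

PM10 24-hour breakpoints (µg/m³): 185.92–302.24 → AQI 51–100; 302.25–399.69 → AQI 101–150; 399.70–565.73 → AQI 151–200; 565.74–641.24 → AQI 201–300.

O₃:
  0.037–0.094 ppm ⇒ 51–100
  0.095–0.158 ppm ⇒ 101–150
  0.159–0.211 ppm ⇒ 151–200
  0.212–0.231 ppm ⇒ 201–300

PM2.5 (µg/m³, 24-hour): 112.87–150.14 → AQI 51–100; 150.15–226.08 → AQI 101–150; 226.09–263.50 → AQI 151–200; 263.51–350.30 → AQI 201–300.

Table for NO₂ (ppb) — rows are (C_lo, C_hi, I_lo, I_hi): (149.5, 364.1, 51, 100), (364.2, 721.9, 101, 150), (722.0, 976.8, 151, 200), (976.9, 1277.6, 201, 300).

279

SO₂ 41: bracket 36–75 → index 51–100; slope 49/39, offset 5.
AQI = 51 + 49/39·5 ≈ 57.28 ⇒ 57.
PM10: 331.17 ∈ [302.25, 399.69] ↔ index [101, 150].
101 + (331.17−302.25)·(150−101)/(399.69−302.25) = 101 + 28.92·49/97.44 ≈ 115.54, so AQI = 116.
O₃: 0.201 ∈ [0.159, 0.211] ↔ index [151, 200].
151 + (0.201−0.159)·(200−151)/(0.211−0.159) = 151 + 0.042·49/0.052 ≈ 190.58, so AQI = 191.
PM2.5: row 263.51–350.30 (AQI 201–300). (300−201)·(331.81−263.51)/(350.30−263.51) + 201 = 99·68.30/86.79 + 201 ≈ 278.91 → 279.
NO₂: 357.6 lies in 149.5–364.1, so I_lo=51, I_hi=100, C_lo=149.5, C_hi=364.1.
(100−51)/(364.1−149.5) × (357.6−149.5) + 51 = 49/214.6 × 208.1 + 51 ≈ 98.52 → 99.
Sub-indices: SO₂→57, PM10→116, O₃→191, PM2.5→279, NO₂→99. Overall AQI = max = 279; dominant pollutant is PM2.5.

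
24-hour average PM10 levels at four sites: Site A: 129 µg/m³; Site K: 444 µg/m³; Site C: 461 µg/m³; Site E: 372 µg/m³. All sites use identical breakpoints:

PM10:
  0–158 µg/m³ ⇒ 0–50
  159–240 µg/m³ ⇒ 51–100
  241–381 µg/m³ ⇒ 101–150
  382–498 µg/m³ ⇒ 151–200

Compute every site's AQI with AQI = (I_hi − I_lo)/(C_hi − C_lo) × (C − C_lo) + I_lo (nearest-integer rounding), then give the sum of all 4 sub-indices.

Site A: 129 lies in 0–158, so I_lo=0, I_hi=50, C_lo=0, C_hi=158.
(50−0)/(158−0) × (129−0) + 0 = 50/158 × 129 + 0 ≈ 40.82 → 41.
Site K: 444 ∈ [382, 498] ↔ index [151, 200].
151 + (444−382)·(200−151)/(498−382) = 151 + 62·49/116 ≈ 177.19, so AQI = 177.
Site C: 461 ∈ [382, 498] ↔ index [151, 200].
151 + (461−382)·(200−151)/(498−382) = 151 + 79·49/116 ≈ 184.37, so AQI = 184.
Site E: 372 lies in 241–381, so I_lo=101, I_hi=150, C_lo=241, C_hi=381.
(150−101)/(381−241) × (372−241) + 101 = 49/140 × 131 + 101 ≈ 146.85 → 147.
AQIs: Site A=41, Site K=177, Site C=184, Site E=147. Sum = 41 + 177 + 184 + 147 = 549.

549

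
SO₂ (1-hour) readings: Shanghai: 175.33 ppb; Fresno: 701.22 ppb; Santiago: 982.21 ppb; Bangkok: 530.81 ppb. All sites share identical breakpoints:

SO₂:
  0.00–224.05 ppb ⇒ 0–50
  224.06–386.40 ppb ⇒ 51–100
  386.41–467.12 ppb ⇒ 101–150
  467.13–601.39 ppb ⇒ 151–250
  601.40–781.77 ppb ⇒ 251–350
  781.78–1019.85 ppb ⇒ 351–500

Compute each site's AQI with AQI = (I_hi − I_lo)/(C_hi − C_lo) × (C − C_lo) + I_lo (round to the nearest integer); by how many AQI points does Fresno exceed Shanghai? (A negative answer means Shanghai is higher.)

Shanghai: row 0.00–224.05 (AQI 0–50). (50−0)·(175.33−0.00)/(224.05−0.00) + 0 = 50·175.33/224.05 + 0 ≈ 39.13 → 39.
Fresno: row 601.40–781.77 (AQI 251–350). (350−251)·(701.22−601.40)/(781.77−601.40) + 251 = 99·99.82/180.37 + 251 ≈ 305.79 → 306.
Santiago: 982.21 lies in 781.78–1019.85, so I_lo=351, I_hi=500, C_lo=781.78, C_hi=1019.85.
(500−351)/(1019.85−781.78) × (982.21−781.78) + 351 = 149/238.07 × 200.43 + 351 ≈ 476.44 → 476.
Bangkok: 530.81 ∈ [467.13, 601.39] ↔ index [151, 250].
151 + (530.81−467.13)·(250−151)/(601.39−467.13) = 151 + 63.68·99/134.26 ≈ 197.96, so AQI = 198.
AQIs: Shanghai=39, Fresno=306, Santiago=476, Bangkok=198. Fresno (306) − Shanghai (39) = 267.

267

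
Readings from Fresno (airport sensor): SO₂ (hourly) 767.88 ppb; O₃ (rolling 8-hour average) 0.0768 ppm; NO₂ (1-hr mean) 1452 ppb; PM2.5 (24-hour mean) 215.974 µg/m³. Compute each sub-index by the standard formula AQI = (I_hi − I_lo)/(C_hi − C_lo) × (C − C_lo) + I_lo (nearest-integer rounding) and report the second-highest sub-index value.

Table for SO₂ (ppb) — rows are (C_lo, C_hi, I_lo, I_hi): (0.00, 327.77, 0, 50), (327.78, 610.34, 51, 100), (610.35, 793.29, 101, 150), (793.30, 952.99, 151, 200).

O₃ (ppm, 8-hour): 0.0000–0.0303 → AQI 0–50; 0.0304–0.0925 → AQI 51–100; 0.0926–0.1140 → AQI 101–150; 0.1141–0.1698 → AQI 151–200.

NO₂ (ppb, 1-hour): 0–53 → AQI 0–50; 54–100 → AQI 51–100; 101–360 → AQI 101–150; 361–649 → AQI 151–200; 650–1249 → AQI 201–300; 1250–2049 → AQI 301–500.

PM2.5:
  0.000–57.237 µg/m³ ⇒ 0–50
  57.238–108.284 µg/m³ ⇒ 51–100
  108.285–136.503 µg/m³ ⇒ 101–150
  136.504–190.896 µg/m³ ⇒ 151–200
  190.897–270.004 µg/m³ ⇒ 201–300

232

SO₂: row 610.35–793.29 (AQI 101–150). (150−101)·(767.88−610.35)/(793.29−610.35) + 101 = 49·157.53/182.94 + 101 ≈ 143.19 → 143.
O₃: row 0.0304–0.0925 (AQI 51–100). (100−51)·(0.0768−0.0304)/(0.0925−0.0304) + 51 = 49·0.0464/0.0621 + 51 ≈ 87.61 → 88.
NO₂: 1452 lies in 1250–2049, so I_lo=301, I_hi=500, C_lo=1250, C_hi=2049.
(500−301)/(2049−1250) × (1452−1250) + 301 = 199/799 × 202 + 301 ≈ 351.31 → 351.
PM2.5: row 190.897–270.004 (AQI 201–300). (300−201)·(215.974−190.897)/(270.004−190.897) + 201 = 99·25.077/79.107 + 201 ≈ 232.38 → 232.
Sub-indices: SO₂→143, O₃→88, NO₂→351, PM2.5→232. Ranked high→low: 351, 232, 143, 88. Second-highest sub-index = 232.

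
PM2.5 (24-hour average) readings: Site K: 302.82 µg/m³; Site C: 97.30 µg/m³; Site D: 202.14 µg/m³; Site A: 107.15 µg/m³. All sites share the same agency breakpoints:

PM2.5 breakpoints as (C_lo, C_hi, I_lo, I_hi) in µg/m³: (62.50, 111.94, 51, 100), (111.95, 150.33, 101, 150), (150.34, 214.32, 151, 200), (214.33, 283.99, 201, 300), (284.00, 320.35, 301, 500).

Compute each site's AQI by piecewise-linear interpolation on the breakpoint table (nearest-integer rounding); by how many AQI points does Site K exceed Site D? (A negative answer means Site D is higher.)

213

Site K: 302.82 lies in 284.00–320.35, so I_lo=301, I_hi=500, C_lo=284.00, C_hi=320.35.
(500−301)/(320.35−284.00) × (302.82−284.00) + 301 = 199/36.35 × 18.82 + 301 ≈ 404.03 → 404.
Site C: row 62.50–111.94 (AQI 51–100). (100−51)·(97.30−62.50)/(111.94−62.50) + 51 = 49·34.80/49.44 + 51 ≈ 85.49 → 85.
Site D 202.14: bracket 150.34–214.32 → index 151–200; slope 49/63.98, offset 51.80.
AQI = 151 + 49/63.98·51.80 ≈ 190.67 ⇒ 191.
Site A: 107.15 ∈ [62.50, 111.94] ↔ index [51, 100].
51 + (107.15−62.50)·(100−51)/(111.94−62.50) = 51 + 44.65·49/49.44 ≈ 95.25, so AQI = 95.
AQIs: Site K=404, Site C=85, Site D=191, Site A=95. Site K (404) − Site D (191) = 213.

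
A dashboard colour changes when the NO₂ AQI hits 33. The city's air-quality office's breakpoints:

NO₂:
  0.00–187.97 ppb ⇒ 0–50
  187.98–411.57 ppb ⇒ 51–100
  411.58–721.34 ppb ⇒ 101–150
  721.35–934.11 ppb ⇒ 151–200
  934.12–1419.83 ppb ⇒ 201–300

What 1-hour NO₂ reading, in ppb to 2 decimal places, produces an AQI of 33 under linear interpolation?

AQI 33 lies in the 0–50 band, which corresponds to 0.00–187.97 ppb.
C = 0.00 + (33−0)×(187.97−0.00)/(50−0) = 0.00 + 33×187.97/50 ≈ 124.0602 ppb → 124.06 ppb to 2 dp.

124.06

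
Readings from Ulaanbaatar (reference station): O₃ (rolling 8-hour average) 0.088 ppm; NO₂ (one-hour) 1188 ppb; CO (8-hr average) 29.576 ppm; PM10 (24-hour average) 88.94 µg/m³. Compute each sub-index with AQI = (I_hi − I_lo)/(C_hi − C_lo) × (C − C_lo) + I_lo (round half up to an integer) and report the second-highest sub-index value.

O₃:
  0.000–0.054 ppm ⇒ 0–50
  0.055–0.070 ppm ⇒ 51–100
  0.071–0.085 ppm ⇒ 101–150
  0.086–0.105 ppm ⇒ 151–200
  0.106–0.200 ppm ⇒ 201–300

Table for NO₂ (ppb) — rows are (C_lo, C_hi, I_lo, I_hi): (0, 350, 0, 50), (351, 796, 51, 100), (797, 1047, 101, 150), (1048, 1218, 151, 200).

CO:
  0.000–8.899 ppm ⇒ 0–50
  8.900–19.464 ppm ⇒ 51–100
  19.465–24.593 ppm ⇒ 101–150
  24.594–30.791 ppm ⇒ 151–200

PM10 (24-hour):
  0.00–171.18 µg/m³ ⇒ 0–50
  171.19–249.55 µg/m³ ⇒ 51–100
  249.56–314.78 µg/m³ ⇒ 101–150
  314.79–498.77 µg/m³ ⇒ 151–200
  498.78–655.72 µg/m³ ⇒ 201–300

190

O₃: 0.088 lies in 0.086–0.105, so I_lo=151, I_hi=200, C_lo=0.086, C_hi=0.105.
(200−151)/(0.105−0.086) × (0.088−0.086) + 151 = 49/0.019 × 0.002 + 151 ≈ 156.16 → 156.
NO₂ 1188: bracket 1048–1218 → index 151–200; slope 49/170, offset 140.
AQI = 151 + 49/170·140 ≈ 191.35 ⇒ 191.
CO: row 24.594–30.791 (AQI 151–200). (200−151)·(29.576−24.594)/(30.791−24.594) + 151 = 49·4.982/6.197 + 151 ≈ 190.39 → 190.
PM10: 88.94 ∈ [0.00, 171.18] ↔ index [0, 50].
0 + (88.94−0.00)·(50−0)/(171.18−0.00) = 0 + 88.94·50/171.18 ≈ 25.98, so AQI = 26.
Sub-indices: O₃→156, NO₂→191, CO→190, PM10→26. Ranked high→low: 191, 190, 156, 26. Second-highest sub-index = 190.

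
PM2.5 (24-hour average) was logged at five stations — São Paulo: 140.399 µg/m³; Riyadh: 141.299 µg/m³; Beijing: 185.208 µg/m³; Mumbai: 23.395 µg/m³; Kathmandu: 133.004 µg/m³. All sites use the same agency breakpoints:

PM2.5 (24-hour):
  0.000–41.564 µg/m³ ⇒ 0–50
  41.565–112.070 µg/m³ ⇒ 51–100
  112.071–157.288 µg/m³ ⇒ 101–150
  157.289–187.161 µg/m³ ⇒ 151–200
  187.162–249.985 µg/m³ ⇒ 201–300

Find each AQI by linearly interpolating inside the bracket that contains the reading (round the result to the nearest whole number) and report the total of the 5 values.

614

São Paulo: row 112.071–157.288 (AQI 101–150). (150−101)·(140.399−112.071)/(157.288−112.071) + 101 = 49·28.328/45.217 + 101 ≈ 131.70 → 132.
Riyadh 141.299: bracket 112.071–157.288 → index 101–150; slope 49/45.217, offset 29.228.
AQI = 101 + 49/45.217·29.228 ≈ 132.67 ⇒ 133.
Beijing: 185.208 lies in 157.289–187.161, so I_lo=151, I_hi=200, C_lo=157.289, C_hi=187.161.
(200−151)/(187.161−157.289) × (185.208−157.289) + 151 = 49/29.872 × 27.919 + 151 ≈ 196.80 → 197.
Mumbai 23.395: bracket 0.000–41.564 → index 0–50; slope 50/41.564, offset 23.395.
AQI = 0 + 50/41.564·23.395 ≈ 28.14 ⇒ 28.
Kathmandu: 133.004 ∈ [112.071, 157.288] ↔ index [101, 150].
101 + (133.004−112.071)·(150−101)/(157.288−112.071) = 101 + 20.933·49/45.217 ≈ 123.68, so AQI = 124.
AQIs: São Paulo=132, Riyadh=133, Beijing=197, Mumbai=28, Kathmandu=124. Sum = 132 + 133 + 197 + 28 + 124 = 614.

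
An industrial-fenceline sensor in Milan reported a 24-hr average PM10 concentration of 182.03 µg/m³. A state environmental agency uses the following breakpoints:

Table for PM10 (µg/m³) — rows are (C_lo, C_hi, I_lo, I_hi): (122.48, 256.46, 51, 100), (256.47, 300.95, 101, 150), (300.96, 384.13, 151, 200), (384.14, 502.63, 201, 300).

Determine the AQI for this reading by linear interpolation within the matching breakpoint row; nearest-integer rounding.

PM10: 182.03 lies in 122.48–256.46, so I_lo=51, I_hi=100, C_lo=122.48, C_hi=256.46.
(100−51)/(256.46−122.48) × (182.03−122.48) + 51 = 49/133.98 × 59.55 + 51 ≈ 72.78 → 73.

73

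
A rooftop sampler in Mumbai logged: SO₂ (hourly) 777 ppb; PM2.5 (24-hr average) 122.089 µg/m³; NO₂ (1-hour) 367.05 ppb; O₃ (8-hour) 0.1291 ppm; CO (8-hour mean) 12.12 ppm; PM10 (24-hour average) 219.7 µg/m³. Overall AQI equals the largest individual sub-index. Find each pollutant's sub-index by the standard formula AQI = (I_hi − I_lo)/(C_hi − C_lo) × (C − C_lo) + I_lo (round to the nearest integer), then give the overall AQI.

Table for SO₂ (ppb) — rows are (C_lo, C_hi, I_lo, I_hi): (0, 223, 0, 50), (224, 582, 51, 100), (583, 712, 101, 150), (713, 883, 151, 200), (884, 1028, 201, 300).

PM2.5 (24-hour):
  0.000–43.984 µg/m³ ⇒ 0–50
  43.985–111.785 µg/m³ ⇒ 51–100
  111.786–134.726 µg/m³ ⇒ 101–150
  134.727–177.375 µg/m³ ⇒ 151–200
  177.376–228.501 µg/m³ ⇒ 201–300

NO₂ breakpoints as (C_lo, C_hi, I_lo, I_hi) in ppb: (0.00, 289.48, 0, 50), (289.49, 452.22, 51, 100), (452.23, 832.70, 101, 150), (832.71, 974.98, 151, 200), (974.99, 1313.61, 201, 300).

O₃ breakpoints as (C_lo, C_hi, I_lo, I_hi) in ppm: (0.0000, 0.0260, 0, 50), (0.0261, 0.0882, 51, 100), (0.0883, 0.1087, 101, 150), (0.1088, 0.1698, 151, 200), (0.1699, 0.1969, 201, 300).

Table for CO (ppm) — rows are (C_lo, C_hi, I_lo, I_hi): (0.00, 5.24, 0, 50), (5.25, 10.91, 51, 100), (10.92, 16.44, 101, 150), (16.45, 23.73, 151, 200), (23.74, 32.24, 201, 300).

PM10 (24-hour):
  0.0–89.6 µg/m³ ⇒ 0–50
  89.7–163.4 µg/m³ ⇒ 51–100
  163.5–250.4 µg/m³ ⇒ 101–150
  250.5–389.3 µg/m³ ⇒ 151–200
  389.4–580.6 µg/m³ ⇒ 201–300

169

SO₂: 777 lies in 713–883, so I_lo=151, I_hi=200, C_lo=713, C_hi=883.
(200−151)/(883−713) × (777−713) + 151 = 49/170 × 64 + 151 ≈ 169.45 → 169.
PM2.5 122.089: bracket 111.786–134.726 → index 101–150; slope 49/22.940, offset 10.303.
AQI = 101 + 49/22.940·10.303 ≈ 123.01 ⇒ 123.
NO₂: row 289.49–452.22 (AQI 51–100). (100−51)·(367.05−289.49)/(452.22−289.49) + 51 = 49·77.56/162.73 + 51 ≈ 74.35 → 74.
O₃: 0.1291 ∈ [0.1088, 0.1698] ↔ index [151, 200].
151 + (0.1291−0.1088)·(200−151)/(0.1698−0.1088) = 151 + 0.0203·49/0.0610 ≈ 167.31, so AQI = 167.
CO: row 10.92–16.44 (AQI 101–150). (150−101)·(12.12−10.92)/(16.44−10.92) + 101 = 49·1.20/5.52 + 101 ≈ 111.65 → 112.
PM10: 219.7 ∈ [163.5, 250.4] ↔ index [101, 150].
101 + (219.7−163.5)·(150−101)/(250.4−163.5) = 101 + 56.2·49/86.9 ≈ 132.69, so AQI = 133.
Sub-indices: SO₂→169, PM2.5→123, NO₂→74, O₃→167, CO→112, PM10→133. Overall AQI = max = 169; dominant pollutant is SO₂.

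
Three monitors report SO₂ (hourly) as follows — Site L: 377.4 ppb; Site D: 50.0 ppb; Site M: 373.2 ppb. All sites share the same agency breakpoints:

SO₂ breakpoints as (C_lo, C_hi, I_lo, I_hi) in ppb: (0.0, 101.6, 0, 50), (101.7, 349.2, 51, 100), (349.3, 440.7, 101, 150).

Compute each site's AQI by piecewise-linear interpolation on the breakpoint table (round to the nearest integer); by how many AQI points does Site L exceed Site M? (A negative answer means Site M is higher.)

Site L: 377.4 lies in 349.3–440.7, so I_lo=101, I_hi=150, C_lo=349.3, C_hi=440.7.
(150−101)/(440.7−349.3) × (377.4−349.3) + 101 = 49/91.4 × 28.1 + 101 ≈ 116.06 → 116.
Site D: 50.0 lies in 0.0–101.6, so I_lo=0, I_hi=50, C_lo=0.0, C_hi=101.6.
(50−0)/(101.6−0.0) × (50.0−0.0) + 0 = 50/101.6 × 50.0 + 0 ≈ 24.61 → 25.
Site M 373.2: bracket 349.3–440.7 → index 101–150; slope 49/91.4, offset 23.9.
AQI = 101 + 49/91.4·23.9 ≈ 113.81 ⇒ 114.
AQIs: Site L=116, Site D=25, Site M=114. Site L (116) − Site M (114) = 2.

2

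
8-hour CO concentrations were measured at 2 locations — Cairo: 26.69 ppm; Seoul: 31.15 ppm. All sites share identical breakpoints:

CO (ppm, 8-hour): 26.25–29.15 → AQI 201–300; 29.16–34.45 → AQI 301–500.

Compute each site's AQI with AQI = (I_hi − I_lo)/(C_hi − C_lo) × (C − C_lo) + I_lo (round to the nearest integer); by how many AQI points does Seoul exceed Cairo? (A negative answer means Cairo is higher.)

Cairo: row 26.25–29.15 (AQI 201–300). (300−201)·(26.69−26.25)/(29.15−26.25) + 201 = 99·0.44/2.90 + 201 ≈ 216.02 → 216.
Seoul: 31.15 lies in 29.16–34.45, so I_lo=301, I_hi=500, C_lo=29.16, C_hi=34.45.
(500−301)/(34.45−29.16) × (31.15−29.16) + 301 = 199/5.29 × 1.99 + 301 ≈ 375.86 → 376.
AQIs: Cairo=216, Seoul=376. Seoul (376) − Cairo (216) = 160.

160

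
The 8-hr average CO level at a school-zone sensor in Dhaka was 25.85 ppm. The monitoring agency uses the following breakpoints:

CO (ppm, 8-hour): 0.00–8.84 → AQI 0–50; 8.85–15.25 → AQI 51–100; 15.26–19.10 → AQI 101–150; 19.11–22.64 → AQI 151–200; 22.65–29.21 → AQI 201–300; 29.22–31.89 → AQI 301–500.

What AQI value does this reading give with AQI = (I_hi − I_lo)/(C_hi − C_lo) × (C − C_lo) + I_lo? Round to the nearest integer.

CO: 25.85 lies in 22.65–29.21, so I_lo=201, I_hi=300, C_lo=22.65, C_hi=29.21.
(300−201)/(29.21−22.65) × (25.85−22.65) + 201 = 99/6.56 × 3.20 + 201 ≈ 249.29 → 249.
AQI 249 falls in the Very Unhealthy category.

249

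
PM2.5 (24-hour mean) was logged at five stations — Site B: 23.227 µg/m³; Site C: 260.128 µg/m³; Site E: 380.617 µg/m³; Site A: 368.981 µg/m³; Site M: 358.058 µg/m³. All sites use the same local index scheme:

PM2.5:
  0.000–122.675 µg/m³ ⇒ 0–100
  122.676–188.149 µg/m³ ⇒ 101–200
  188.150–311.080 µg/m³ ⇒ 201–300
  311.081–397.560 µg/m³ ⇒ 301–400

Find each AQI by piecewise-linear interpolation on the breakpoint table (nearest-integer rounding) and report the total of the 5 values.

Site B: 23.227 ∈ [0.000, 122.675] ↔ index [0, 100].
0 + (23.227−0.000)·(100−0)/(122.675−0.000) = 0 + 23.227·100/122.675 ≈ 18.93, so AQI = 19.
Site C 260.128: bracket 188.150–311.080 → index 201–300; slope 99/122.930, offset 71.978.
AQI = 201 + 99/122.930·71.978 ≈ 258.97 ⇒ 259.
Site E: row 311.081–397.560 (AQI 301–400). (400−301)·(380.617−311.081)/(397.560−311.081) + 301 = 99·69.536/86.479 + 301 ≈ 380.60 → 381.
Site A: 368.981 ∈ [311.081, 397.560] ↔ index [301, 400].
301 + (368.981−311.081)·(400−301)/(397.560−311.081) = 301 + 57.900·99/86.479 ≈ 367.28, so AQI = 367.
Site M: 358.058 ∈ [311.081, 397.560] ↔ index [301, 400].
301 + (358.058−311.081)·(400−301)/(397.560−311.081) = 301 + 46.977·99/86.479 ≈ 354.78, so AQI = 355.
AQIs: Site B=19, Site C=259, Site E=381, Site A=367, Site M=355. Sum = 19 + 259 + 381 + 367 + 355 = 1381.

1381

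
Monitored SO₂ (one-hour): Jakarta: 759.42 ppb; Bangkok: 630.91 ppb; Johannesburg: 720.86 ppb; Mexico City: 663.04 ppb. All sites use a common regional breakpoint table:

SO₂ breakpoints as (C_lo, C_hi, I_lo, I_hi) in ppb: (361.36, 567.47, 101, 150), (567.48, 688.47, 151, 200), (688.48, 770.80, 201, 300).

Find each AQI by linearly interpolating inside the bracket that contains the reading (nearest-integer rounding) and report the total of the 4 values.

Jakarta: 759.42 lies in 688.48–770.80, so I_lo=201, I_hi=300, C_lo=688.48, C_hi=770.80.
(300−201)/(770.80−688.48) × (759.42−688.48) + 201 = 99/82.32 × 70.94 + 201 ≈ 286.31 → 286.
Bangkok 630.91: bracket 567.48–688.47 → index 151–200; slope 49/120.99, offset 63.43.
AQI = 151 + 49/120.99·63.43 ≈ 176.69 ⇒ 177.
Johannesburg: 720.86 lies in 688.48–770.80, so I_lo=201, I_hi=300, C_lo=688.48, C_hi=770.80.
(300−201)/(770.80−688.48) × (720.86−688.48) + 201 = 99/82.32 × 32.38 + 201 ≈ 239.94 → 240.
Mexico City: row 567.48–688.47 (AQI 151–200). (200−151)·(663.04−567.48)/(688.47−567.48) + 151 = 49·95.56/120.99 + 151 ≈ 189.70 → 190.
AQIs: Jakarta=286, Bangkok=177, Johannesburg=240, Mexico City=190. Sum = 286 + 177 + 240 + 190 = 893.

893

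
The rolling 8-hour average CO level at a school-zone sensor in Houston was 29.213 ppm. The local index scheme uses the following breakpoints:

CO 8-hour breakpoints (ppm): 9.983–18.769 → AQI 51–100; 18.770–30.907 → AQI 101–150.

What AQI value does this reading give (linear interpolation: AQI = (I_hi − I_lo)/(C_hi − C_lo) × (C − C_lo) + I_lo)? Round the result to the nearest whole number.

CO 29.213: bracket 18.770–30.907 → index 101–150; slope 49/12.137, offset 10.443.
AQI = 101 + 49/12.137·10.443 ≈ 143.16 ⇒ 143.
AQI 143 falls in the Unhealthy for Sensitive Groups category.

143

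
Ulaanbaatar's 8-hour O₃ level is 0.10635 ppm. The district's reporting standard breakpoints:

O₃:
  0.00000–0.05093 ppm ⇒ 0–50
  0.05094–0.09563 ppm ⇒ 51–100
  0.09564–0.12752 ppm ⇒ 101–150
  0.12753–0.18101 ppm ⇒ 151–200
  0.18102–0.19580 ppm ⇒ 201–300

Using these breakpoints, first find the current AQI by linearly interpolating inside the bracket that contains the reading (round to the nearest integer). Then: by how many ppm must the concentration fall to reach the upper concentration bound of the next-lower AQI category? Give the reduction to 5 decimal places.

0.01072

O₃ 0.10635: bracket 0.09564–0.12752 → index 101–150; slope 49/0.03188, offset 0.01071.
AQI = 101 + 49/0.03188·0.01071 ≈ 117.46 ⇒ 117.
Current AQI 117 is in the Unhealthy for Sensitive Groups range (101–150). The next-lower category tops out at AQI 100, whose upper concentration bound is 0.09563 ppm.
Reduction needed = 0.10635 − 0.09563 = 0.01072 ppm.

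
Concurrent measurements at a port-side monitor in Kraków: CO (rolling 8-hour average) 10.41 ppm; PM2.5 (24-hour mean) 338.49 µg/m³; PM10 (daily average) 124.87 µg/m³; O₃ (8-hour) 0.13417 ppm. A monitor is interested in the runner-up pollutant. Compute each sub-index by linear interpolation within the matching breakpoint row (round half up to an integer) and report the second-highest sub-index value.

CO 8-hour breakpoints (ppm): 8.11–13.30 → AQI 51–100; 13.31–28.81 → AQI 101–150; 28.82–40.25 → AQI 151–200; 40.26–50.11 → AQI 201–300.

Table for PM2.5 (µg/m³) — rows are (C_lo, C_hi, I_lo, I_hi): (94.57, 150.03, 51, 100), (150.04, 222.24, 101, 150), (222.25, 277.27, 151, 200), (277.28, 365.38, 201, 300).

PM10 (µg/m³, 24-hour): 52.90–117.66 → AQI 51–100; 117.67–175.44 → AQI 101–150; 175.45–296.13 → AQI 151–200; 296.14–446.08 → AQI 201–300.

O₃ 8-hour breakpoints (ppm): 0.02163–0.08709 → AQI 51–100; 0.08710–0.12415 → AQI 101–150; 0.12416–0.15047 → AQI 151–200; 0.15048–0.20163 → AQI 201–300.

CO: row 8.11–13.30 (AQI 51–100). (100−51)·(10.41−8.11)/(13.30−8.11) + 51 = 49·2.30/5.19 + 51 ≈ 72.71 → 73.
PM2.5: row 277.28–365.38 (AQI 201–300). (300−201)·(338.49−277.28)/(365.38−277.28) + 201 = 99·61.21/88.10 + 201 ≈ 269.78 → 270.
PM10: row 117.67–175.44 (AQI 101–150). (150−101)·(124.87−117.67)/(175.44−117.67) + 101 = 49·7.20/57.77 + 101 ≈ 107.11 → 107.
O₃: 0.13417 lies in 0.12416–0.15047, so I_lo=151, I_hi=200, C_lo=0.12416, C_hi=0.15047.
(200−151)/(0.15047−0.12416) × (0.13417−0.12416) + 151 = 49/0.02631 × 0.01001 + 151 ≈ 169.64 → 170.
Sub-indices: CO→73, PM2.5→270, PM10→107, O₃→170. Ranked high→low: 270, 170, 107, 73. Second-highest sub-index = 170.

170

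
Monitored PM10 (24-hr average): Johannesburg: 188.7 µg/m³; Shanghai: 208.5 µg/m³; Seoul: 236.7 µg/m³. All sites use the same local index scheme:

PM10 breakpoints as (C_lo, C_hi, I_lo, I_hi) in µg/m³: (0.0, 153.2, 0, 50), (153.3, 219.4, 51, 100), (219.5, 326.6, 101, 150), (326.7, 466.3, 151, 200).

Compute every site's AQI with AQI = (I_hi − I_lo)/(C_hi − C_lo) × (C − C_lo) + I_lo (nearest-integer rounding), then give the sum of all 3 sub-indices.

278

Johannesburg: 188.7 ∈ [153.3, 219.4] ↔ index [51, 100].
51 + (188.7−153.3)·(100−51)/(219.4−153.3) = 51 + 35.4·49/66.1 ≈ 77.24, so AQI = 77.
Shanghai: 208.5 lies in 153.3–219.4, so I_lo=51, I_hi=100, C_lo=153.3, C_hi=219.4.
(100−51)/(219.4−153.3) × (208.5−153.3) + 51 = 49/66.1 × 55.2 + 51 ≈ 91.92 → 92.
Seoul 236.7: bracket 219.5–326.6 → index 101–150; slope 49/107.1, offset 17.2.
AQI = 101 + 49/107.1·17.2 ≈ 108.87 ⇒ 109.
AQIs: Johannesburg=77, Shanghai=92, Seoul=109. Sum = 77 + 92 + 109 = 278.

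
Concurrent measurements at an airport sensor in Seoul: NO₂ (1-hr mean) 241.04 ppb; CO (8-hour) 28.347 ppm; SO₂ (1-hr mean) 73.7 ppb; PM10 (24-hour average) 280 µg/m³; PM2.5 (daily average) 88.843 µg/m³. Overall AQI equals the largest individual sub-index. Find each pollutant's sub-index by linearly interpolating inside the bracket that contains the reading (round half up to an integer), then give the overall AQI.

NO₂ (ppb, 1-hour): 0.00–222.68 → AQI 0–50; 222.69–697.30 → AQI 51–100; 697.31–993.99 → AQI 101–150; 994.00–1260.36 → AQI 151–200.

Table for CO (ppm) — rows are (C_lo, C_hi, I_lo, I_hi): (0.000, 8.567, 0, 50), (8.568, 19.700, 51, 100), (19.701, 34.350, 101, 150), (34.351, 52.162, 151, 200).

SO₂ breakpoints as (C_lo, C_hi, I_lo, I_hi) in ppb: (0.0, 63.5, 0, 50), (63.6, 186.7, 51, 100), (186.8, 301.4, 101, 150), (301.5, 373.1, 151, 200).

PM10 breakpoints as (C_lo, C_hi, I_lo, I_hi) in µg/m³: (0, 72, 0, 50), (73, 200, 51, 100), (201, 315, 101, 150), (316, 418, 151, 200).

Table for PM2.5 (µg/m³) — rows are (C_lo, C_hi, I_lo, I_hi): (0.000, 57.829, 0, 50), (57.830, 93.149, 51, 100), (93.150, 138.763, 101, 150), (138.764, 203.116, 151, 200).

135

NO₂: 241.04 lies in 222.69–697.30, so I_lo=51, I_hi=100, C_lo=222.69, C_hi=697.30.
(100−51)/(697.30−222.69) × (241.04−222.69) + 51 = 49/474.61 × 18.35 + 51 ≈ 52.89 → 53.
CO: 28.347 lies in 19.701–34.350, so I_lo=101, I_hi=150, C_lo=19.701, C_hi=34.350.
(150−101)/(34.350−19.701) × (28.347−19.701) + 101 = 49/14.649 × 8.646 + 101 ≈ 129.92 → 130.
SO₂ 73.7: bracket 63.6–186.7 → index 51–100; slope 49/123.1, offset 10.1.
AQI = 51 + 49/123.1·10.1 ≈ 55.02 ⇒ 55.
PM10: 280 lies in 201–315, so I_lo=101, I_hi=150, C_lo=201, C_hi=315.
(150−101)/(315−201) × (280−201) + 101 = 49/114 × 79 + 101 ≈ 134.96 → 135.
PM2.5: 88.843 lies in 57.830–93.149, so I_lo=51, I_hi=100, C_lo=57.830, C_hi=93.149.
(100−51)/(93.149−57.830) × (88.843−57.830) + 51 = 49/35.319 × 31.013 + 51 ≈ 94.03 → 94.
Sub-indices: NO₂→53, CO→130, SO₂→55, PM10→135, PM2.5→94. Overall AQI = max = 135; dominant pollutant is PM10.
AQI 135: Unhealthy for Sensitive Groups.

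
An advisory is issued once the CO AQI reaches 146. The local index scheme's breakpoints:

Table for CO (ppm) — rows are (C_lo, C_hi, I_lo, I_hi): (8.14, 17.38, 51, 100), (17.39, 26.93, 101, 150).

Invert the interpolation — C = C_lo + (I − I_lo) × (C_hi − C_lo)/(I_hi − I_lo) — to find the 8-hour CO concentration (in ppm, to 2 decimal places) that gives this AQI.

26.15

AQI 146 lies in the 101–150 band, which corresponds to 17.39–26.93 ppm.
C = 17.39 + (146−101)×(26.93−17.39)/(150−101) = 17.39 + 45×9.54/49 ≈ 26.1512 ppm → 26.15 ppm to 2 dp.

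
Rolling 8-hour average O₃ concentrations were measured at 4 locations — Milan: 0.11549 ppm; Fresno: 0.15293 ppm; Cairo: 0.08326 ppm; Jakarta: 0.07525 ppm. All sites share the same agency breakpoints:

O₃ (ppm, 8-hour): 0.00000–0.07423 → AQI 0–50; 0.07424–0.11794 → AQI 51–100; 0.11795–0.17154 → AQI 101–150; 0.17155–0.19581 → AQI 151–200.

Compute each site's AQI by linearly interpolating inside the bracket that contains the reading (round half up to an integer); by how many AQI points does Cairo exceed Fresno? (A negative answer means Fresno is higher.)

Milan: row 0.07424–0.11794 (AQI 51–100). (100−51)·(0.11549−0.07424)/(0.11794−0.07424) + 51 = 49·0.04125/0.04370 + 51 ≈ 97.25 → 97.
Fresno: row 0.11795–0.17154 (AQI 101–150). (150−101)·(0.15293−0.11795)/(0.17154−0.11795) + 101 = 49·0.03498/0.05359 + 101 ≈ 132.98 → 133.
Cairo: 0.08326 lies in 0.07424–0.11794, so I_lo=51, I_hi=100, C_lo=0.07424, C_hi=0.11794.
(100−51)/(0.11794−0.07424) × (0.08326−0.07424) + 51 = 49/0.04370 × 0.00902 + 51 ≈ 61.11 → 61.
Jakarta 0.07525: bracket 0.07424–0.11794 → index 51–100; slope 49/0.04370, offset 0.00101.
AQI = 51 + 49/0.04370·0.00101 ≈ 52.13 ⇒ 52.
AQIs: Milan=97, Fresno=133, Cairo=61, Jakarta=52. Cairo (61) − Fresno (133) = -72.

-72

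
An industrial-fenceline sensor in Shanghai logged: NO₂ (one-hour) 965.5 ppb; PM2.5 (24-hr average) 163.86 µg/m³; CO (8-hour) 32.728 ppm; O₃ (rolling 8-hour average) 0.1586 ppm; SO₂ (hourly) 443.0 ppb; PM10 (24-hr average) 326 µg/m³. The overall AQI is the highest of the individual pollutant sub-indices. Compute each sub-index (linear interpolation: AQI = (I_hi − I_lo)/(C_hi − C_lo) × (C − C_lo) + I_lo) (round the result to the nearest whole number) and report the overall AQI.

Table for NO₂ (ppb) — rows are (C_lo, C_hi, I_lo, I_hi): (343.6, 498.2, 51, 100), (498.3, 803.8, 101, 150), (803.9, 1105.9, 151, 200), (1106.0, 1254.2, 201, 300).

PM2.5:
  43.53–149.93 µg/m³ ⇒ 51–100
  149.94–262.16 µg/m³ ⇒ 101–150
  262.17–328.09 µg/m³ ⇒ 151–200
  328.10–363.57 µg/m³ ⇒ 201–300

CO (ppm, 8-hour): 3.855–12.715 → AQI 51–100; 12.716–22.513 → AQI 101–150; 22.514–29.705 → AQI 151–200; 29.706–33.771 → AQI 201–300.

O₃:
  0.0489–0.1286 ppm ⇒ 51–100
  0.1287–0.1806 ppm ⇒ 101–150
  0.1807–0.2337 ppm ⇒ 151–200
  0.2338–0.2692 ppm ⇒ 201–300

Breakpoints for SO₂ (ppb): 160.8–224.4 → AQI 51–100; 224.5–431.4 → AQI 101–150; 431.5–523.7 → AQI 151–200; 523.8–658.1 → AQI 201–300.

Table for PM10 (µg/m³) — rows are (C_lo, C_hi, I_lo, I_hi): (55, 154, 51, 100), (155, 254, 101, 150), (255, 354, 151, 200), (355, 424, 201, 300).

NO₂ 965.5: bracket 803.9–1105.9 → index 151–200; slope 49/302.0, offset 161.6.
AQI = 151 + 49/302.0·161.6 ≈ 177.22 ⇒ 177.
PM2.5: 163.86 ∈ [149.94, 262.16] ↔ index [101, 150].
101 + (163.86−149.94)·(150−101)/(262.16−149.94) = 101 + 13.92·49/112.22 ≈ 107.08, so AQI = 107.
CO 32.728: bracket 29.706–33.771 → index 201–300; slope 99/4.065, offset 3.022.
AQI = 201 + 99/4.065·3.022 ≈ 274.60 ⇒ 275.
O₃ 0.1586: bracket 0.1287–0.1806 → index 101–150; slope 49/0.0519, offset 0.0299.
AQI = 101 + 49/0.0519·0.0299 ≈ 129.23 ⇒ 129.
SO₂: row 431.5–523.7 (AQI 151–200). (200−151)·(443.0−431.5)/(523.7−431.5) + 151 = 49·11.5/92.2 + 151 ≈ 157.11 → 157.
PM10: 326 ∈ [255, 354] ↔ index [151, 200].
151 + (326−255)·(200−151)/(354−255) = 151 + 71·49/99 ≈ 186.14, so AQI = 186.
Sub-indices: NO₂→177, PM2.5→107, CO→275, O₃→129, SO₂→157, PM10→186. Overall AQI = max = 275; dominant pollutant is CO.

275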